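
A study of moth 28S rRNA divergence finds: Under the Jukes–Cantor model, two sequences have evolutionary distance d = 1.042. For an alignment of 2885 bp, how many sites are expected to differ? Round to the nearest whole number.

1624

Invert JC69: p = (3/4)(1 − e^(−4d/3)) = 0.75 × (1 − e^(-1.389333)) = 0.75 × (1 − 0.249241) = 0.563069.
Expected differing sites = pL ≈ 0.563069 × 2885 = 1624.454065 ≈ 1624.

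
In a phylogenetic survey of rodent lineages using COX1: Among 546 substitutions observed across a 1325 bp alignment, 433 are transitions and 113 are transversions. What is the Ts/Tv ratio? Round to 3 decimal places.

3.832

R = 433/113 = 3.831858… ≈ 3.832 (to 3 d.p.).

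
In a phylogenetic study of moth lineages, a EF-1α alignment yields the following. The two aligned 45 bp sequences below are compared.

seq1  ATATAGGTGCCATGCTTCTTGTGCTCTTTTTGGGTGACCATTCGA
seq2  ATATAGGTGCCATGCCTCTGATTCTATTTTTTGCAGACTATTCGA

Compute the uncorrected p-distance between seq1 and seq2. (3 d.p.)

The sequences differ at 9 of 45 positions (sites 16, 20, 21, 23, 26, 32, 34, 35, 39).
p = 9/45 = 0.200.

0.200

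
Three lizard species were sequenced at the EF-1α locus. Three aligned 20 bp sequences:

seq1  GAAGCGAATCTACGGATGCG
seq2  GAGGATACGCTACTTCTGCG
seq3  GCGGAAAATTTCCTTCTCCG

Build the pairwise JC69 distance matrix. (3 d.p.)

seq1–seq2: 8/20 sites differ → p = 0.4, d = −0.75 ln(1 − 0.533333) = 0.571605 ≈ 0.572.
seq1–seq3: 10/20 sites differ → p = 0.5, d = −0.75 ln(1 − 0.666667) = 0.823960 ≈ 0.824.
seq2–seq3: 7/20 sites differ → p = 0.35, d = −0.75 ln(1 − 0.466667) = 0.471457 ≈ 0.471.

d(seq1,seq2) = 0.572, d(seq1,seq3) = 0.824, d(seq2,seq3) = 0.471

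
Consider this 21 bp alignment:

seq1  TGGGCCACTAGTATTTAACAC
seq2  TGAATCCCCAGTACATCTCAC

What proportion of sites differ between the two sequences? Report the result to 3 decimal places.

The sequences differ at 9 of 21 positions (sites 3, 4, 5, 7, 9, 14, 15, 17, 18).
p = 9/21 = 0.428571… ≈ 0.429 (to 3 d.p.).

0.429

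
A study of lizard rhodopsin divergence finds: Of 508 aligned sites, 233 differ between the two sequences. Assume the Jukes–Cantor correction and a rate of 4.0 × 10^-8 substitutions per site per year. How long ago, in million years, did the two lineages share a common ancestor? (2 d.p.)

8.86

p = 233/508 ≈ 0.458661.
d = −(3/4) ln(1 − 4p/3) = −0.75 ln(1 − 0.611548) = −0.75 ln(0.388452)
  = −0.75 × (-0.945586) = 0.709190 substitutions/site.
Under a molecular clock d = 2μt, so t = d/(2μ) = 0.709190 / (2 × 4.0 × 10^-8) = 8.86 million years.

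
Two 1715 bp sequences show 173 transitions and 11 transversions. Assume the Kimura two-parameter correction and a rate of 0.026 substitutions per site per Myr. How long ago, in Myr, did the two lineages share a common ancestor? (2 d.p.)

2.31

P = 173/1715 ≈ 0.100875 and Q = 11/1715 ≈ 0.006414.
Under the Kimura two-parameter model, d = −½ ln(1 − 2P − Q) − ¼ ln(1 − 2Q).
1 − 2P − Q = 0.791836, giving −½ ln(0.791836) = 0.116700.
1 − 2Q = 0.987172, giving −¼ ln(0.987172) = 0.003228.
d = 0.116700 + 0.003228 = 0.119928.
Under a molecular clock d = 2μt, so t = d/(2μ) = 0.119928 / (2 × 0.026) = 2.31 Myr.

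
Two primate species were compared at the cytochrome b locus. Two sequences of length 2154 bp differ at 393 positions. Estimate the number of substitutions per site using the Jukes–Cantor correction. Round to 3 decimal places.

p = 393/2154 ≈ 0.182451.
d = −(3/4) ln(1 − 4p/3) = −0.75 ln(1 − 0.243268) = −0.75 ln(0.756732)
  = −0.75 × (-0.278746) = 0.209060 substitutions/site.

0.209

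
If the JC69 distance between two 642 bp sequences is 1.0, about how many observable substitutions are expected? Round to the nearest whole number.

355

Invert JC69: p = (3/4)(1 − e^(−4d/3)) = 0.75 × (1 − e^(-1.333333)) = 0.75 × (1 − 0.263597) = 0.552302.
Expected differing sites = pL ≈ 0.552302 × 642 = 354.577884 ≈ 355.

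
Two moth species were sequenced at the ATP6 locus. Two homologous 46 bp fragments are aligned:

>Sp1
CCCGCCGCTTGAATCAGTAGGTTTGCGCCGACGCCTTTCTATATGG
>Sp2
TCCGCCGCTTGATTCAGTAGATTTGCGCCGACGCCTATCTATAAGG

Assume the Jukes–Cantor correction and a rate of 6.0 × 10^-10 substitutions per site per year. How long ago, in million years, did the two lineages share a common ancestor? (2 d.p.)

The sequences differ at 5 of 46 sites (1, 13, 21, 37, 44), so p = 5/46 ≈ 0.108696.
d = −(3/4) ln(1 − 4p/3) = −0.75 ln(1 − 0.144928) = −0.75 ln(0.855072)
  = −0.75 × (-0.156570) = 0.117428 substitutions/site.
Under a molecular clock d = 2μt, so t = d/(2μ) = 0.117428 / (2 × 6.0 × 10^-10) = 97.86 million years.

97.86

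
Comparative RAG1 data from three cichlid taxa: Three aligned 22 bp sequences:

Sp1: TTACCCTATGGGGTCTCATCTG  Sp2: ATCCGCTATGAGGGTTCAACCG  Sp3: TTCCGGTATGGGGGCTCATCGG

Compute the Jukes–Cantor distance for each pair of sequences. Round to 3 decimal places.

Sp1–Sp2: 8/22 sites differ → p ≈ 0.363636, d = −0.75 ln(1 − 0.484848) = 0.497470 ≈ 0.497.
Sp1–Sp3: 5/22 sites differ → p ≈ 0.227273, d = −0.75 ln(1 − 0.303031) = 0.270761 ≈ 0.271.
Sp2–Sp3: 6/22 sites differ → p ≈ 0.272727, d = −0.75 ln(1 − 0.363636) = 0.338988 ≈ 0.339.

d(Sp1,Sp2) = 0.497, d(Sp1,Sp3) = 0.271, d(Sp2,Sp3) = 0.339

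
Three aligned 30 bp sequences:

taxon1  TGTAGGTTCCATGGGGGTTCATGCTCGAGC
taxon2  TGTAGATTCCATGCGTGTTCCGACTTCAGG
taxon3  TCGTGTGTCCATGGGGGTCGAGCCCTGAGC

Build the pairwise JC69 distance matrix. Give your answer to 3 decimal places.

taxon1–taxon2: 9/30 sites differ → p = 0.3, d = −0.75 ln(1 − 0.4) = 0.383119 ≈ 0.383.
taxon1–taxon3: 11/30 sites differ → p ≈ 0.366667, d = −0.75 ln(1 − 0.488889) = 0.503376 ≈ 0.503.
taxon2–taxon3: 14/30 sites differ → p ≈ 0.466667, d = −0.75 ln(1 − 0.622223) = 0.730088 ≈ 0.730.

d(taxon1,taxon2) = 0.383, d(taxon1,taxon3) = 0.503, d(taxon2,taxon3) = 0.730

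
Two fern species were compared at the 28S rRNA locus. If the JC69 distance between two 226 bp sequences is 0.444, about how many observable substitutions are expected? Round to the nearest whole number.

76

Invert JC69: p = (3/4)(1 − e^(−4d/3)) = 0.75 × (1 − e^(-0.592)) = 0.75 × (1 − 0.553220) = 0.335085.
Expected differing sites = pL ≈ 0.335085 × 226 = 75.72921 ≈ 76.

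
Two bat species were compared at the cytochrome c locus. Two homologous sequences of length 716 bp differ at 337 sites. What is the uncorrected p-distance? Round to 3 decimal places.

p = 337/716 = 0.470670… ≈ 0.471 (to 3 d.p.).

0.471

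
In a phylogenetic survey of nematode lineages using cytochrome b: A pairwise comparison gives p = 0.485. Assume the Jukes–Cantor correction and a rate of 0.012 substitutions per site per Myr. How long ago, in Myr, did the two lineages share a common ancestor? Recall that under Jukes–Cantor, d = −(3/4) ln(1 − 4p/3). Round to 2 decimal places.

32.51

d = −(3/4) ln(1 − 4p/3) = −0.75 ln(1 − 0.646667) = −0.75 ln(0.353333)
  = −0.75 × (-1.040344) = 0.780258 substitutions/site.
Under a molecular clock d = 2μt, so t = d/(2μ) = 0.780258 / (2 × 0.012) = 32.51 Myr.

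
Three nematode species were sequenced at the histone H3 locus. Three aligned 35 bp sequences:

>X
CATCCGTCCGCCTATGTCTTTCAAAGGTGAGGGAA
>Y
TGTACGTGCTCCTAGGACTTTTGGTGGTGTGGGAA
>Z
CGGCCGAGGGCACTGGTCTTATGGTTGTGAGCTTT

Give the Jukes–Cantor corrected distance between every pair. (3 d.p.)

d(X,Y) = 0.458, d(X,Z) = 0.965, d(Y,Z) = 0.782

X–Y: 12/35 sites differ → p ≈ 0.342857, d = −0.75 ln(1 − 0.457143) = 0.458182 ≈ 0.458.
X–Z: 19/35 sites differ → p ≈ 0.542857, d = −0.75 ln(1 − 0.723809) = 0.964997 ≈ 0.965.
Y–Z: 17/35 sites differ → p ≈ 0.485714, d = −0.75 ln(1 − 0.647619) = 0.782282 ≈ 0.782.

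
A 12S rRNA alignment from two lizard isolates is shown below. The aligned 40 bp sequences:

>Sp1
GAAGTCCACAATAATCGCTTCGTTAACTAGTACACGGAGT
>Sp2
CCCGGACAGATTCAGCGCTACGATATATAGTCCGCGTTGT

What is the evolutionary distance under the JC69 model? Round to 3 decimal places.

0.627

The sequences differ at 17 of 40 sites, so p = 17/40 = 0.425.
d = −(3/4) ln(1 − 4p/3) = −0.75 ln(1 − 0.566667) = −0.75 ln(0.433333)
  = −0.75 × (-0.836249) = 0.627187 substitutions/site.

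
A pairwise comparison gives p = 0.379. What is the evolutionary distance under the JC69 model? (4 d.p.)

0.5279

d = −(3/4) ln(1 − 4p/3) = −0.75 ln(1 − 0.505333) = −0.75 ln(0.494667)
  = −0.75 × (-0.703870) = 0.527903 substitutions/site.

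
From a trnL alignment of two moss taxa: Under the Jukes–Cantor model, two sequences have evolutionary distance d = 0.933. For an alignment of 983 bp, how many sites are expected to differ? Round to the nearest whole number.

525

Invert JC69: p = (3/4)(1 − e^(−4d/3)) = 0.75 × (1 − e^(-1.244)) = 0.75 × (1 − 0.288229) = 0.533828.
Expected differing sites = pL ≈ 0.533828 × 983 = 524.752924 ≈ 525.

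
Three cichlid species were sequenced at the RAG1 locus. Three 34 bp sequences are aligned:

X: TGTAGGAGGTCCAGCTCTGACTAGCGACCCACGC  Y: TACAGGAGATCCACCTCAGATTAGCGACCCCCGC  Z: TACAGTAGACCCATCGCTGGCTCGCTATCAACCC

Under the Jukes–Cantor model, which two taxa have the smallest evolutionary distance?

X–Y: 7/34 differ, p = 0.206, d = 0.241.
X–Z: 13/34 differ, p = 0.382, d = 0.535.
Y–Z: 13/34 differ, p = 0.382, d = 0.535.
The smallest distance is between X and Y.

X and Y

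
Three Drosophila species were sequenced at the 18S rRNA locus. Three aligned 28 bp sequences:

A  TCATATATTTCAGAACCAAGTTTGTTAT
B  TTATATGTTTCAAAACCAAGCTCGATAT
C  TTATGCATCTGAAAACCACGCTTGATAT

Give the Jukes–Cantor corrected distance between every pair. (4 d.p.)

A–B: 6/28 sites differ → p ≈ 0.214286, d = −0.75 ln(1 − 0.285715) = 0.252355 ≈ 0.2524.
A–C: 9/28 sites differ → p ≈ 0.321429, d = −0.75 ln(1 − 0.428572) = 0.419713 ≈ 0.4197.
B–C: 7/28 sites differ → p = 0.25, d = −0.75 ln(1 − 0.333333) = 0.304098 ≈ 0.3041.

d(A,B) = 0.2524, d(A,C) = 0.4197, d(B,C) = 0.3041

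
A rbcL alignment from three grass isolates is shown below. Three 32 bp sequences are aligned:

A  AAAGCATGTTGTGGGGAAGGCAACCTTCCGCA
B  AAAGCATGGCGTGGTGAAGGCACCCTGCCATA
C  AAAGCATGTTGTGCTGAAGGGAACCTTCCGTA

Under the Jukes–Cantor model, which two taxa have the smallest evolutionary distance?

A and C

A–B: 7/32 differ, p = 0.219, d = 0.259.
A–C: 4/32 differ, p = 0.125, d = 0.137.
B–C: 7/32 differ, p = 0.219, d = 0.259.
The smallest distance is between A and C.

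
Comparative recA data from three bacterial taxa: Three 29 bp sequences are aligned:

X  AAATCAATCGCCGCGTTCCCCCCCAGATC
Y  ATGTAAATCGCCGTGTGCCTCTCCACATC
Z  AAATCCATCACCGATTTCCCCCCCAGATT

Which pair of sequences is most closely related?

X–Y: 8/29 differ, p = 0.276, d = 0.344.
X–Z: 5/29 differ, p = 0.172, d = 0.196.
Y–Z: 12/29 differ, p = 0.414, d = 0.602.
The smallest distance is between X and Z.

X and Z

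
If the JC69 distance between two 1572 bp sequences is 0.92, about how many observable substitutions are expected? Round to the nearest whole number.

833

Invert JC69: p = (3/4)(1 − e^(−4d/3)) = 0.75 × (1 − e^(-1.226667)) = 0.75 × (1 − 0.293268) = 0.530049.
Expected differing sites = pL ≈ 0.530049 × 1572 = 833.237028 ≈ 833.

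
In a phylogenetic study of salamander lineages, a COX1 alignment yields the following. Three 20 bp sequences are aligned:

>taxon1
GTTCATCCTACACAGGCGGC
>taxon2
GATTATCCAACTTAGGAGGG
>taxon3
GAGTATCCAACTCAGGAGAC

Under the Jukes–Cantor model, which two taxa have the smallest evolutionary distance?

taxon2 and taxon3

taxon1–taxon2: 7/20 differ, p = 0.350, d = 0.471.
taxon1–taxon3: 7/20 differ, p = 0.350, d = 0.471.
taxon2–taxon3: 4/20 differ, p = 0.200, d = 0.233.
The smallest distance is between taxon2 and taxon3.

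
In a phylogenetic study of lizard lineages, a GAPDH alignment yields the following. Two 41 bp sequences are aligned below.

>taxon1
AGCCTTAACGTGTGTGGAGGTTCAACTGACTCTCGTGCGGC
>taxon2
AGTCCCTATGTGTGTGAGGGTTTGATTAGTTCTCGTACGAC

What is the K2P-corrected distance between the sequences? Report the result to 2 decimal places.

Of 41 sites, 14 differences are transitions and 1 are transversions, so P = 14/41 ≈ 0.341463 and Q = 1/41 ≈ 0.02439.
Under the Kimura two-parameter model, d = −½ ln(1 − 2P − Q) − ¼ ln(1 − 2Q).
1 − 2P − Q = 0.292684, giving −½ ln(0.292684) = 0.614331.
1 − 2Q = 0.95122, giving −¼ ln(0.95122) = 0.012502.
d = 0.614331 + 0.012502 = 0.626833.

0.63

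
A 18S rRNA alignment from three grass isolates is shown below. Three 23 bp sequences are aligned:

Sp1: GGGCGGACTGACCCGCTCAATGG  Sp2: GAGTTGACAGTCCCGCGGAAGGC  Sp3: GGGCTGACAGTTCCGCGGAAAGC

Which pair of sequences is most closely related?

Sp1–Sp2: 9/23 differ, p = 0.391, d = 0.553.
Sp1–Sp3: 8/23 differ, p = 0.348, d = 0.467.
Sp2–Sp3: 4/23 differ, p = 0.174, d = 0.198.
The smallest distance is between Sp2 and Sp3.

Sp2 and Sp3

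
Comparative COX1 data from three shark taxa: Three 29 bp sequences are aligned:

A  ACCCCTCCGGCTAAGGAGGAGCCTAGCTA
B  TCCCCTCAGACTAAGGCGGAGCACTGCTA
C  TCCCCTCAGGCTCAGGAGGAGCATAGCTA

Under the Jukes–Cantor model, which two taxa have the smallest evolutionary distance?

A–B: 7/29 differ, p = 0.241, d = 0.291.
A–C: 4/29 differ, p = 0.138, d = 0.152.
B–C: 5/29 differ, p = 0.172, d = 0.196.
The smallest distance is between A and C.

A and C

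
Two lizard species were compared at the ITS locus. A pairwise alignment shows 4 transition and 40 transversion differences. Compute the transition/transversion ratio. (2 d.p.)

0.10

R = 4/40 = 0.10.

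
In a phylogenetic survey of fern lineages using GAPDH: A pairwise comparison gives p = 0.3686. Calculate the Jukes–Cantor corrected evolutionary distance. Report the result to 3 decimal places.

d = −(3/4) ln(1 − 4p/3) = −0.75 ln(1 − 0.491467) = −0.75 ln(0.508533)
  = −0.75 × (-0.676225) = 0.507169 substitutions/site.

0.507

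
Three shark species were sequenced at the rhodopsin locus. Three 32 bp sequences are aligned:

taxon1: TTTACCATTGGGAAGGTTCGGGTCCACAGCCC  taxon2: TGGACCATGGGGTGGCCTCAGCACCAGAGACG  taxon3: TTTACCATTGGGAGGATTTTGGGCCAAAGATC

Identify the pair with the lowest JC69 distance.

taxon1 and taxon3

taxon1–taxon2: 13/32 differ, p = 0.406, d = 0.585.
taxon1–taxon3: 8/32 differ, p = 0.250, d = 0.304.
taxon2–taxon3: 13/32 differ, p = 0.406, d = 0.585.
The smallest distance is between taxon1 and taxon3.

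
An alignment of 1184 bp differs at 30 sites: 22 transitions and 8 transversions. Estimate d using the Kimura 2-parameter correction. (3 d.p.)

0.026

P = 22/1184 ≈ 0.018581 and Q = 8/1184 ≈ 0.006757.
Under the Kimura two-parameter model, d = −½ ln(1 − 2P − Q) − ¼ ln(1 − 2Q).
1 − 2P − Q = 0.956081, giving −½ ln(0.956081) = 0.022456.
1 − 2Q = 0.986486, giving −¼ ln(0.986486) = 0.003402.
d = 0.022456 + 0.003402 = 0.025858.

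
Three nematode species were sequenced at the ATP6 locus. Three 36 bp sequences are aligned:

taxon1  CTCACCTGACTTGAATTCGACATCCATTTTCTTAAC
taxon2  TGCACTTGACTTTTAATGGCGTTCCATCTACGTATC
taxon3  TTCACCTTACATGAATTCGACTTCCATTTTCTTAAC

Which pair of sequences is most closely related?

taxon1 and taxon3

taxon1–taxon2: 14/36 differ, p = 0.389, d = 0.548.
taxon1–taxon3: 4/36 differ, p = 0.111, d = 0.120.
taxon2–taxon3: 14/36 differ, p = 0.389, d = 0.548.
The smallest distance is between taxon1 and taxon3.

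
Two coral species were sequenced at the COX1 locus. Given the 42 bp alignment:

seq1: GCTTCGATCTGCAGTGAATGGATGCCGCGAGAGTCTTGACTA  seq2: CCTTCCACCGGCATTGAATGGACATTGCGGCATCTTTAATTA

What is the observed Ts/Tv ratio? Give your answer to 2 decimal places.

Transitions are A↔G and C↔T; transversions are all other mismatches.
Transitions: 10. Transversions: 6.
R = 10/6 = 1.666666… ≈ 1.67 (to 2 d.p.).

1.67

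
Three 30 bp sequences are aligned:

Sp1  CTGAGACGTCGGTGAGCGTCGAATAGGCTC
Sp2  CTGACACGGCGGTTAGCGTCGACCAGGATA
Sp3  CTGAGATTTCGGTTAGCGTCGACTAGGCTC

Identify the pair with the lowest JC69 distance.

Sp1 and Sp3

Sp1–Sp2: 7/30 differ, p = 0.233, d = 0.280.
Sp1–Sp3: 4/30 differ, p = 0.133, d = 0.147.
Sp2–Sp3: 7/30 differ, p = 0.233, d = 0.280.
The smallest distance is between Sp1 and Sp3.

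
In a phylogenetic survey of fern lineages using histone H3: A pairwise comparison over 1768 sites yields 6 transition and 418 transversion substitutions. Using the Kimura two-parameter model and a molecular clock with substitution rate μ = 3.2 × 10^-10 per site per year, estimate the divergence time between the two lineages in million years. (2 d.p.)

467.82

P = 6/1768 ≈ 0.003394 and Q = 418/1768 ≈ 0.236425.
Under the Kimura two-parameter model, d = −½ ln(1 − 2P − Q) − ¼ ln(1 − 2Q).
1 − 2P − Q = 0.756787, giving −½ ln(0.756787) = 0.139337.
1 − 2Q = 0.52715, giving −¼ ln(0.52715) = 0.160068.
d = 0.139337 + 0.160068 = 0.299405.
Under a molecular clock d = 2μt, so t = d/(2μ) = 0.299405 / (2 × 3.2 × 10^-10) = 467.82 million years.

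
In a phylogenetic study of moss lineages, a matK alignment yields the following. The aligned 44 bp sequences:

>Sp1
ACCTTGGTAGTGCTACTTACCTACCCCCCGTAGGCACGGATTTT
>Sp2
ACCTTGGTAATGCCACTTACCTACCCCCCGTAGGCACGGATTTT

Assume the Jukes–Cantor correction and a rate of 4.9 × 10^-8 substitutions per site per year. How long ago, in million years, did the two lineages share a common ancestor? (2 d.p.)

0.48

The sequences differ at 2 of 44 sites (10, 14), so p = 2/44 ≈ 0.045455.
d = −(3/4) ln(1 − 4p/3) = −0.75 ln(1 − 0.060607) = −0.75 ln(0.939393)
  = −0.75 × (-0.062521) = 0.046891 substitutions/site.
Under a molecular clock d = 2μt, so t = d/(2μ) = 0.046891 / (2 × 4.9 × 10^-8) = 0.48 million years.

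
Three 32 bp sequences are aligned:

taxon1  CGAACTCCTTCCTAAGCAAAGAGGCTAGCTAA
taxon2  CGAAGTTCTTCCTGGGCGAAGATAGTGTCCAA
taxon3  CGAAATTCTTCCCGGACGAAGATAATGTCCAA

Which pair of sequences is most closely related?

taxon2 and taxon3

taxon1–taxon2: 11/32 differ, p = 0.344, d = 0.460.
taxon1–taxon3: 13/32 differ, p = 0.406, d = 0.585.
taxon2–taxon3: 4/32 differ, p = 0.125, d = 0.137.
The smallest distance is between taxon2 and taxon3.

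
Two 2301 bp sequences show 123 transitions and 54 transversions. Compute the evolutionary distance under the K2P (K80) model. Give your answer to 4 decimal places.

P = 123/2301 ≈ 0.053455 and Q = 54/2301 ≈ 0.023468.
Under the Kimura two-parameter model, d = −½ ln(1 − 2P − Q) − ¼ ln(1 − 2Q).
1 − 2P − Q = 0.869622, giving −½ ln(0.869622) = 0.069848.
1 − 2Q = 0.953064, giving −¼ ln(0.953064) = 0.012018.
d = 0.069848 + 0.012018 = 0.081866.

0.0819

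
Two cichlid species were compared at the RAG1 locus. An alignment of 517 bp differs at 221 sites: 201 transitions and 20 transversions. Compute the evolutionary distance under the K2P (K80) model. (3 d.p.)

0.867

P = 201/517 ≈ 0.388781 and Q = 20/517 ≈ 0.038685.
Under the Kimura two-parameter model, d = −½ ln(1 − 2P − Q) − ¼ ln(1 − 2Q).
1 − 2P − Q = 0.183753, giving −½ ln(0.183753) = 0.847081.
1 − 2Q = 0.92263, giving −¼ ln(0.92263) = 0.020132.
d = 0.847081 + 0.020132 = 0.867213.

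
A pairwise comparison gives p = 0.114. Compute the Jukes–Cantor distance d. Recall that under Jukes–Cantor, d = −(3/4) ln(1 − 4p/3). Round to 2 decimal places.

d = −(3/4) ln(1 − 4p/3) = −0.75 ln(1 − 0.152) = −0.75 ln(0.848)
  = −0.75 × (-0.164875) = 0.123656 substitutions/site.

0.12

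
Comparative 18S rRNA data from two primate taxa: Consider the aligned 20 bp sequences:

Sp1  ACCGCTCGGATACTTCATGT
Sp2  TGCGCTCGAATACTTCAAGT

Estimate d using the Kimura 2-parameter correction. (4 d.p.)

0.2330

Of 20 sites, 1 differences are transitions and 3 are transversions, so P = 1/20 = 0.05 and Q = 3/20 = 0.15.
Under the Kimura two-parameter model, d = −½ ln(1 − 2P − Q) − ¼ ln(1 − 2Q).
1 − 2P − Q = 0.75, giving −½ ln(0.75) = 0.143841.
1 − 2Q = 0.7, giving −¼ ln(0.7) = 0.089169.
d = 0.143841 + 0.089169 = 0.233010.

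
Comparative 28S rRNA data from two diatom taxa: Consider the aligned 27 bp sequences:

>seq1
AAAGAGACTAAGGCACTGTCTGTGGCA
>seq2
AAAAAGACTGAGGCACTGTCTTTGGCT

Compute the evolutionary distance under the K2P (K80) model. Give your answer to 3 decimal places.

0.166

Of 27 sites, 2 differences are transitions and 2 are transversions, so P = 2/27 ≈ 0.074074 and Q = 2/27 ≈ 0.074074.
Under the Kimura two-parameter model, d = −½ ln(1 − 2P − Q) − ¼ ln(1 − 2Q).
1 − 2P − Q = 0.777778, giving −½ ln(0.777778) = 0.125657.
1 − 2Q = 0.851852, giving −¼ ln(0.851852) = 0.040086.
d = 0.125657 + 0.040086 = 0.165743.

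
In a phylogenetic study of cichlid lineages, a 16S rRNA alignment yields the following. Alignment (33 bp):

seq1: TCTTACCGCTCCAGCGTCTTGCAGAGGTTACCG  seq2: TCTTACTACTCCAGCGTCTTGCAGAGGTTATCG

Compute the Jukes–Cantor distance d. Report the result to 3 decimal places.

The sequences differ at 3 of 33 sites (7, 8, 31), so p = 3/33 ≈ 0.090909.
d = −(3/4) ln(1 − 4p/3) = −0.75 ln(1 − 0.121212) = −0.75 ln(0.878788)
  = −0.75 × (-0.129212) = 0.096909 substitutions/site.

0.097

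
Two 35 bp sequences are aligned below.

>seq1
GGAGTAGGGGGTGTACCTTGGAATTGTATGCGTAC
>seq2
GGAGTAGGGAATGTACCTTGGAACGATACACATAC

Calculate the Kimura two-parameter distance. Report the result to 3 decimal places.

Of 35 sites, 7 differences are transitions and 1 are transversions, so P = 7/35 = 0.2 and Q = 1/35 ≈ 0.028571.
Under the Kimura two-parameter model, d = −½ ln(1 − 2P − Q) − ¼ ln(1 − 2Q).
1 − 2P − Q = 0.571429, giving −½ ln(0.571429) = 0.279808.
1 − 2Q = 0.942858, giving −¼ ln(0.942858) = 0.014710.
d = 0.279808 + 0.014710 = 0.294518.

0.295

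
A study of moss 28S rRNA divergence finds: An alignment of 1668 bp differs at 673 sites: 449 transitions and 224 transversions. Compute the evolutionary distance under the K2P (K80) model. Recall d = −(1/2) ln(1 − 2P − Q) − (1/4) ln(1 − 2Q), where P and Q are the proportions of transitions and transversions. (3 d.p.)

P = 449/1668 ≈ 0.269185 and Q = 224/1668 ≈ 0.134293.
Under the Kimura two-parameter model, d = −½ ln(1 − 2P − Q) − ¼ ln(1 − 2Q).
1 − 2P − Q = 0.327337, giving −½ ln(0.327337) = 0.558383.
1 − 2Q = 0.731414, giving −¼ ln(0.731414) = 0.078194.
d = 0.558383 + 0.078194 = 0.636577.

0.637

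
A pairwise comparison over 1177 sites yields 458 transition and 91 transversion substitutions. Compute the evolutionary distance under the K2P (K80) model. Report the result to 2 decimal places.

P = 458/1177 ≈ 0.389125 and Q = 91/1177 ≈ 0.077315.
Under the Kimura two-parameter model, d = −½ ln(1 − 2P − Q) − ¼ ln(1 − 2Q).
1 − 2P − Q = 0.144435, giving −½ ln(0.144435) = 0.967463.
1 − 2Q = 0.84537, giving −¼ ln(0.84537) = 0.041995.
d = 0.967463 + 0.041995 = 1.009458.

1.01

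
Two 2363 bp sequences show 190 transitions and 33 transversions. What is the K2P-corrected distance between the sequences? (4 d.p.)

P = 190/2363 ≈ 0.080406 and Q = 33/2363 ≈ 0.013965.
Under the Kimura two-parameter model, d = −½ ln(1 − 2P − Q) − ¼ ln(1 − 2Q).
1 − 2P − Q = 0.825223, giving −½ ln(0.825223) = 0.096051.
1 − 2Q = 0.97207, giving −¼ ln(0.97207) = 0.007082.
d = 0.096051 + 0.007082 = 0.103133.

0.1031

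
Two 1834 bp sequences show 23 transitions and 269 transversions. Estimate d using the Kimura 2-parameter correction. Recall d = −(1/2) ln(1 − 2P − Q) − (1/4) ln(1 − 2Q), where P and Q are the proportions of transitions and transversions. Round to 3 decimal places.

0.181

P = 23/1834 ≈ 0.012541 and Q = 269/1834 ≈ 0.146674.
Under the Kimura two-parameter model, d = −½ ln(1 − 2P − Q) − ¼ ln(1 − 2Q).
1 − 2P − Q = 0.828244, giving −½ ln(0.828244) = 0.094224.
1 − 2Q = 0.706652, giving −¼ ln(0.706652) = 0.086804.
d = 0.094224 + 0.086804 = 0.181028.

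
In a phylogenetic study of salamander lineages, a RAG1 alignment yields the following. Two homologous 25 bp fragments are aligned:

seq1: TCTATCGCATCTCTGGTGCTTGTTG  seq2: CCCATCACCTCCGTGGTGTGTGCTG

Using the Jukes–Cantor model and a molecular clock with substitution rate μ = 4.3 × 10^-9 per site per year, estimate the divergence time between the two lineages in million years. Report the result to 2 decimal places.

57.03

The sequences differ at 9 of 25 sites (1, 3, 7, 9, 12, 13, 19, 20, 23), so p = 9/25 = 0.36.
d = −(3/4) ln(1 − 4p/3) = −0.75 ln(1 − 0.48) = −0.75 ln(0.52)
  = −0.75 × (-0.653926) = 0.490445 substitutions/site.
Under a molecular clock d = 2μt, so t = d/(2μ) = 0.490445 / (2 × 4.3 × 10^-9) = 57.03 million years.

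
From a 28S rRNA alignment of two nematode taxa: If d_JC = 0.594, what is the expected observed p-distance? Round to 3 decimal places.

0.410

p = (3/4)(1 − e^(−4d/3)) = 0.75 × (1 − e^(-0.792)) = 0.75 × (1 − 0.452938) = 0.410297.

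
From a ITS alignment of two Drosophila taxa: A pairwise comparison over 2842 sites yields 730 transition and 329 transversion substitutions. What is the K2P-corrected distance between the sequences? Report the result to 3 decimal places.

P = 730/2842 ≈ 0.256861 and Q = 329/2842 ≈ 0.115764.
Under the Kimura two-parameter model, d = −½ ln(1 − 2P − Q) − ¼ ln(1 − 2Q).
1 − 2P − Q = 0.370514, giving −½ ln(0.370514) = 0.496432.
1 − 2Q = 0.768472, giving −¼ ln(0.768472) = 0.065838.
d = 0.496432 + 0.065838 = 0.562270.

0.562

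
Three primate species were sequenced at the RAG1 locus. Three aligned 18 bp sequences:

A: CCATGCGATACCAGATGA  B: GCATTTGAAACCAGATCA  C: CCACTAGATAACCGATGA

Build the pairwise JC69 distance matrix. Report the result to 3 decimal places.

A–B: 5/18 sites differ → p ≈ 0.277778, d = −0.75 ln(1 − 0.370371) = 0.346968 ≈ 0.347.
A–C: 5/18 sites differ → p ≈ 0.277778, d = −0.75 ln(1 − 0.370371) = 0.346968 ≈ 0.347.
B–C: 7/18 sites differ → p ≈ 0.388889, d = −0.75 ln(1 − 0.518519) = 0.548166 ≈ 0.548.

d(A,B) = 0.347, d(A,C) = 0.347, d(B,C) = 0.548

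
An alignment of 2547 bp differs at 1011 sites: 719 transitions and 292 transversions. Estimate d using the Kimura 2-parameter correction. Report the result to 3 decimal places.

0.634

P = 719/2547 ≈ 0.282293 and Q = 292/2547 ≈ 0.114645.
Under the Kimura two-parameter model, d = −½ ln(1 − 2P − Q) − ¼ ln(1 − 2Q).
1 − 2P − Q = 0.320769, giving −½ ln(0.320769) = 0.568517.
1 − 2Q = 0.77071, giving −¼ ln(0.77071) = 0.065111.
d = 0.568517 + 0.065111 = 0.633628.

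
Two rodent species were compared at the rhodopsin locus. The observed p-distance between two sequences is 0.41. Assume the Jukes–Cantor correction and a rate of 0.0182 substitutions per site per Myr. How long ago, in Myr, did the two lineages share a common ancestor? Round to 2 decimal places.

d = −(3/4) ln(1 − 4p/3) = −0.75 ln(1 − 0.546667) = −0.75 ln(0.453333)
  = −0.75 × (-0.791128) = 0.593346 substitutions/site.
Under a molecular clock d = 2μt, so t = d/(2μ) = 0.593346 / (2 × 0.0182) = 16.30 Myr.

16.30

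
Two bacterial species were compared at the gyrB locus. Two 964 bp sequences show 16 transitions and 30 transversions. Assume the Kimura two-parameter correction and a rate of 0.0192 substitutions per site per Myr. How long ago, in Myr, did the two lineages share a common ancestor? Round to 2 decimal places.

P = 16/964 ≈ 0.016598 and Q = 30/964 ≈ 0.03112.
Under the Kimura two-parameter model, d = −½ ln(1 − 2P − Q) − ¼ ln(1 − 2Q).
1 − 2P − Q = 0.935684, giving −½ ln(0.935684) = 0.033239.
1 − 2Q = 0.93776, giving −¼ ln(0.93776) = 0.016065.
d = 0.033239 + 0.016065 = 0.049304.
Under a molecular clock d = 2μt, so t = d/(2μ) = 0.049304 / (2 × 0.0192) = 1.28 Myr.

1.28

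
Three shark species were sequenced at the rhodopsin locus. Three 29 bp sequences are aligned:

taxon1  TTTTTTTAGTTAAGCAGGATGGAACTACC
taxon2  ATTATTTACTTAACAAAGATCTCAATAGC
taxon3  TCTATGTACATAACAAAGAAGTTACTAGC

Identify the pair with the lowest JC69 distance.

taxon2 and taxon3

taxon1–taxon2: 11/29 differ, p = 0.379, d = 0.529.
taxon1–taxon3: 12/29 differ, p = 0.414, d = 0.602.
taxon2–taxon3: 8/29 differ, p = 0.276, d = 0.344.
The smallest distance is between taxon2 and taxon3.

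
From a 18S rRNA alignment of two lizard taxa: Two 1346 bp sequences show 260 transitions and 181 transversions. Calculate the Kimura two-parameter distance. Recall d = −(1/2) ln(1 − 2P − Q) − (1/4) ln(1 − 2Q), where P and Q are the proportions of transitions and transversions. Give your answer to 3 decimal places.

P = 260/1346 ≈ 0.193165 and Q = 181/1346 ≈ 0.134473.
Under the Kimura two-parameter model, d = −½ ln(1 − 2P − Q) − ¼ ln(1 − 2Q).
1 − 2P − Q = 0.479197, giving −½ ln(0.479197) = 0.367822.
1 − 2Q = 0.731054, giving −¼ ln(0.731054) = 0.078317.
d = 0.367822 + 0.078317 = 0.446139.

0.446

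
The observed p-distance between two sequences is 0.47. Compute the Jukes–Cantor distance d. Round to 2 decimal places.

d = −(3/4) ln(1 − 4p/3) = −0.75 ln(1 − 0.626667) = −0.75 ln(0.373333)
  = −0.75 × (-0.985284) = 0.738963 substitutions/site.

0.74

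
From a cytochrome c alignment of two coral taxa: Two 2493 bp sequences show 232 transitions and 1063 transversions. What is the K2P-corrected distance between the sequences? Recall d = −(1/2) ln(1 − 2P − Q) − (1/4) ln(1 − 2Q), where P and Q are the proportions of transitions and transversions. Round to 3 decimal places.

P = 232/2493 ≈ 0.093061 and Q = 1063/2493 ≈ 0.426394.
Under the Kimura two-parameter model, d = −½ ln(1 − 2P − Q) − ¼ ln(1 − 2Q).
1 − 2P − Q = 0.387484, giving −½ ln(0.387484) = 0.474040.
1 − 2Q = 0.147212, giving −¼ ln(0.147212) = 0.478970.
d = 0.474040 + 0.478970 = 0.953010.

0.953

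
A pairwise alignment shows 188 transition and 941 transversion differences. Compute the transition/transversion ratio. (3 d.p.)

0.200

R = 188/941 = 0.199787… ≈ 0.200 (to 3 d.p.).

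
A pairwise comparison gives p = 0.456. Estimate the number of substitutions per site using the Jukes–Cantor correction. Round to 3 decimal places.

d = −(3/4) ln(1 − 4p/3) = −0.75 ln(1 − 0.608) = −0.75 ln(0.392)
  = −0.75 × (-0.936493) = 0.702370 substitutions/site.

0.702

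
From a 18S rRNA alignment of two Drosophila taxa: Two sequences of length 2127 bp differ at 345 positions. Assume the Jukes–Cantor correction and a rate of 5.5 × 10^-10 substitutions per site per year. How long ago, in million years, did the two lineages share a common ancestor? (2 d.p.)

p = 345/2127 ≈ 0.1622.
d = −(3/4) ln(1 − 4p/3) = −0.75 ln(1 − 0.216267) = −0.75 ln(0.783733)
  = −0.75 × (-0.243687) = 0.182765 substitutions/site.
Under a molecular clock d = 2μt, so t = d/(2μ) = 0.182765 / (2 × 5.5 × 10^-10) = 166.15 million years.

166.15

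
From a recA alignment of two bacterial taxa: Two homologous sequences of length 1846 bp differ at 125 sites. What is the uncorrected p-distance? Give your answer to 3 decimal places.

0.068

p = 125/1846 = 0.067713… ≈ 0.068 (to 3 d.p.).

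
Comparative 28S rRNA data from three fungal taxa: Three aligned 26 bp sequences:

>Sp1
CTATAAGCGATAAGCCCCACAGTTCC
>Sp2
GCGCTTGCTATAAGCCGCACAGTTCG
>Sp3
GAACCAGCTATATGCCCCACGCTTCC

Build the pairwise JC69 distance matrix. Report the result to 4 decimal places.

d(Sp1,Sp2) = 0.4643, d(Sp1,Sp3) = 0.3961, d(Sp2,Sp3) = 0.4643

Sp1–Sp2: 9/26 sites differ → p ≈ 0.346154, d = −0.75 ln(1 − 0.461539) = 0.464280 ≈ 0.4643.
Sp1–Sp3: 8/26 sites differ → p ≈ 0.307692, d = −0.75 ln(1 − 0.410256) = 0.396050 ≈ 0.3961.
Sp2–Sp3: 9/26 sites differ → p ≈ 0.346154, d = −0.75 ln(1 − 0.461539) = 0.464280 ≈ 0.4643.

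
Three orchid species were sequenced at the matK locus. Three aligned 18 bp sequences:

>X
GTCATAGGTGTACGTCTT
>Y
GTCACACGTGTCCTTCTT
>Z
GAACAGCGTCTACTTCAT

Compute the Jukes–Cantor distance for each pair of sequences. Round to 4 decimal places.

d(X,Y) = 0.2635, d(X,Z) = 0.8240, d(Y,Z) = 0.6735

X–Y: 4/18 sites differ → p ≈ 0.222222, d = −0.75 ln(1 − 0.296296) = 0.263548 ≈ 0.2635.
X–Z: 9/18 sites differ → p = 0.5, d = −0.75 ln(1 − 0.666667) = 0.823960 ≈ 0.8240.
Y–Z: 8/18 sites differ → p ≈ 0.444444, d = −0.75 ln(1 − 0.592592) = 0.673455 ≈ 0.6735.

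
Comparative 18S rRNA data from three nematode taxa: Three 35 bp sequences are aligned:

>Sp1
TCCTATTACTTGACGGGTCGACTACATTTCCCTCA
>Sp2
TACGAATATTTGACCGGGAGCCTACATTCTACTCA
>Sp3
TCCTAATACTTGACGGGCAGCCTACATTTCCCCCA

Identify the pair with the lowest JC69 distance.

Sp1–Sp2: 11/35 differ, p = 0.314, d = 0.407.
Sp1–Sp3: 5/35 differ, p = 0.143, d = 0.158.
Sp2–Sp3: 9/35 differ, p = 0.257, d = 0.315.
The smallest distance is between Sp1 and Sp3.

Sp1 and Sp3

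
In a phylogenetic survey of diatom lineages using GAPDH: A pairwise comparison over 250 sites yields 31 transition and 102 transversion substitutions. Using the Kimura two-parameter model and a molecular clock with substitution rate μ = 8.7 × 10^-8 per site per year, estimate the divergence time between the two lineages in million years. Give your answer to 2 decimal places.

P = 31/250 = 0.124 and Q = 102/250 = 0.408.
Under the Kimura two-parameter model, d = −½ ln(1 − 2P − Q) − ¼ ln(1 − 2Q).
1 − 2P − Q = 0.344, giving −½ ln(0.344) = 0.533557.
1 − 2Q = 0.184, giving −¼ ln(0.184) = 0.423205.
d = 0.533557 + 0.423205 = 0.956762.
Under a molecular clock d = 2μt, so t = d/(2μ) = 0.956762 / (2 × 8.7 × 10^-8) = 5.50 million years.

5.50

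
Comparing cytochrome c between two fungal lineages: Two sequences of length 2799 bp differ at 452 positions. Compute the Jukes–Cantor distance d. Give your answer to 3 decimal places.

p = 452/2799 ≈ 0.161486.
d = −(3/4) ln(1 − 4p/3) = −0.75 ln(1 − 0.215315) = −0.75 ln(0.784685)
  = −0.75 × (-0.242473) = 0.181855 substitutions/site.

0.182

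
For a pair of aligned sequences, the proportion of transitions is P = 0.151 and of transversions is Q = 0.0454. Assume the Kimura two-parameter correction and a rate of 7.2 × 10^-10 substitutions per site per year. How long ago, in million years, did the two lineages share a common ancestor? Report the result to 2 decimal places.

164.72

Under the Kimura two-parameter model, d = −½ ln(1 − 2P − Q) − ¼ ln(1 − 2Q).
1 − 2P − Q = 0.6526, giving −½ ln(0.6526) = 0.213395.
1 − 2Q = 0.9092, giving −¼ ln(0.9092) = 0.023798.
d = 0.213395 + 0.023798 = 0.237193.
Under a molecular clock d = 2μt, so t = d/(2μ) = 0.237193 / (2 × 7.2 × 10^-10) = 164.72 million years.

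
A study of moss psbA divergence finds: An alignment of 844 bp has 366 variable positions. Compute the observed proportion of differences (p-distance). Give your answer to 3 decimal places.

p = 366/844 = 0.433649… ≈ 0.434 (to 3 d.p.).

0.434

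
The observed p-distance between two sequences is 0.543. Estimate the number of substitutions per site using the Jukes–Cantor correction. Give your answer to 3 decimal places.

0.966

d = −(3/4) ln(1 − 4p/3) = −0.75 ln(1 − 0.724) = −0.75 ln(0.276)
  = −0.75 × (-1.287354) = 0.965516 substitutions/site.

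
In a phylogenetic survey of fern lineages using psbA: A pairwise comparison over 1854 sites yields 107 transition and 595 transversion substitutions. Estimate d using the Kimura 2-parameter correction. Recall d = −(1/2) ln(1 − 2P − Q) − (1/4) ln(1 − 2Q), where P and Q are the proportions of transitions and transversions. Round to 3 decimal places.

0.543

P = 107/1854 ≈ 0.057713 and Q = 595/1854 ≈ 0.320928.
Under the Kimura two-parameter model, d = −½ ln(1 − 2P − Q) − ¼ ln(1 − 2Q).
1 − 2P − Q = 0.563646, giving −½ ln(0.563646) = 0.286664.
1 − 2Q = 0.358144, giving −¼ ln(0.358144) = 0.256705.
d = 0.286664 + 0.256705 = 0.543369.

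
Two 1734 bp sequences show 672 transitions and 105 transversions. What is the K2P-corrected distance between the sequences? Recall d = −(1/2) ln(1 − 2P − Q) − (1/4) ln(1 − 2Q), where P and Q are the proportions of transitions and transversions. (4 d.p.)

0.9351

P = 672/1734 ≈ 0.387543 and Q = 105/1734 ≈ 0.060554.
Under the Kimura two-parameter model, d = −½ ln(1 − 2P − Q) − ¼ ln(1 − 2Q).
1 − 2P − Q = 0.16436, giving −½ ln(0.16436) = 0.902848.
1 − 2Q = 0.878892, giving −¼ ln(0.878892) = 0.032273.
d = 0.902848 + 0.032273 = 0.935121.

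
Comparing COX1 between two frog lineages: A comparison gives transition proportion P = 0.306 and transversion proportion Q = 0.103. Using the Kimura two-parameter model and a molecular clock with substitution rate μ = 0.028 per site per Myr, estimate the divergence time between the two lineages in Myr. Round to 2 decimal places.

Under the Kimura two-parameter model, d = −½ ln(1 − 2P − Q) − ¼ ln(1 − 2Q).
1 − 2P − Q = 0.285, giving −½ ln(0.285) = 0.627633.
1 − 2Q = 0.794, giving −¼ ln(0.794) = 0.057668.
d = 0.627633 + 0.057668 = 0.685301.
Under a molecular clock d = 2μt, so t = d/(2μ) = 0.685301 / (2 × 0.028) = 12.24 Myr.

12.24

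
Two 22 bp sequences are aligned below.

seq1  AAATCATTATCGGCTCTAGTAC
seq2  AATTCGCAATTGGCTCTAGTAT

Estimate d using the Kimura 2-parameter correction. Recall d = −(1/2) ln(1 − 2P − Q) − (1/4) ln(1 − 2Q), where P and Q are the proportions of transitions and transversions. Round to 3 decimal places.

0.353

Of 22 sites, 4 differences are transitions and 2 are transversions, so P = 4/22 ≈ 0.181818 and Q = 2/22 ≈ 0.090909.
Under the Kimura two-parameter model, d = −½ ln(1 − 2P − Q) − ¼ ln(1 − 2Q).
1 − 2P − Q = 0.545455, giving −½ ln(0.545455) = 0.303067.
1 − 2Q = 0.818182, giving −¼ ln(0.818182) = 0.050168.
d = 0.303067 + 0.050168 = 0.353235.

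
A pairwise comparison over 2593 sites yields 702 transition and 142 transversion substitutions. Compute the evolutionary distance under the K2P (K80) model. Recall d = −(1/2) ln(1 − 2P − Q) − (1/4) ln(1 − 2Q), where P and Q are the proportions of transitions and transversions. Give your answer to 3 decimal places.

P = 702/2593 ≈ 0.270729 and Q = 142/2593 ≈ 0.054763.
Under the Kimura two-parameter model, d = −½ ln(1 − 2P − Q) − ¼ ln(1 − 2Q).
1 − 2P − Q = 0.403779, giving −½ ln(0.403779) = 0.453444.
1 − 2Q = 0.890474, giving −¼ ln(0.890474) = 0.029000.
d = 0.453444 + 0.029000 = 0.482444.

0.482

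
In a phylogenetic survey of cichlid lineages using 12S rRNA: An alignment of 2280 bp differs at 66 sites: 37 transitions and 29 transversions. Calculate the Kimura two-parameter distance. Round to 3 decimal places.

0.030

P = 37/2280 ≈ 0.016228 and Q = 29/2280 ≈ 0.012719.
Under the Kimura two-parameter model, d = −½ ln(1 − 2P − Q) − ¼ ln(1 − 2Q).
1 − 2P − Q = 0.954825, giving −½ ln(0.954825) = 0.023114.
1 − 2Q = 0.974562, giving −¼ ln(0.974562) = 0.006442.
d = 0.023114 + 0.006442 = 0.029556.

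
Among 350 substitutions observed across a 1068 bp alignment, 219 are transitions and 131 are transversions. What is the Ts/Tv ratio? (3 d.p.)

1.672

R = 219/131 = 1.671755… ≈ 1.672 (to 3 d.p.).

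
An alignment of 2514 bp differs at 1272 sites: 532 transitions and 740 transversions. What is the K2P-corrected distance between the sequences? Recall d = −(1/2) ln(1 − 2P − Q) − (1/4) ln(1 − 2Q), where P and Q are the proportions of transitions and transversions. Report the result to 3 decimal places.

P = 532/2514 ≈ 0.211615 and Q = 740/2514 ≈ 0.294352.
Under the Kimura two-parameter model, d = −½ ln(1 − 2P − Q) − ¼ ln(1 − 2Q).
1 − 2P − Q = 0.282418, giving −½ ln(0.282418) = 0.632184.
1 − 2Q = 0.411296, giving −¼ ln(0.411296) = 0.222111.
d = 0.632184 + 0.222111 = 0.854295.

0.854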